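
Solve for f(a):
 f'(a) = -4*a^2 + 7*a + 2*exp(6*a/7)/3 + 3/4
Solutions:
 f(a) = C1 - 4*a^3/3 + 7*a^2/2 + 3*a/4 + 7*exp(6*a/7)/9


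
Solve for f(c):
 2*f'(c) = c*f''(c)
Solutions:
 f(c) = C1 + C2*c^3


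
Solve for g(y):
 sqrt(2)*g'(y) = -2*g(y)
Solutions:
 g(y) = C1*exp(-sqrt(2)*y)


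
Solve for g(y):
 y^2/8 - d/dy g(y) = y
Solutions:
 g(y) = C1 + y^3/24 - y^2/2


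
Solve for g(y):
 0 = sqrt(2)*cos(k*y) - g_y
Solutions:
 g(y) = C1 + sqrt(2)*sin(k*y)/k


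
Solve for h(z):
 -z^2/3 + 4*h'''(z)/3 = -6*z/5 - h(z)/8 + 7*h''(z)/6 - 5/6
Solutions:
 h(z) = C1*exp(z/2) + C2*exp(z*(3 - sqrt(57))/16) + C3*exp(z*(3 + sqrt(57))/16) + 8*z^2/3 - 48*z/5 + 388/9


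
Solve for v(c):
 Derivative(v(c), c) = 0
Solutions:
 v(c) = C1


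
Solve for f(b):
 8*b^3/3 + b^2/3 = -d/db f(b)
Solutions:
 f(b) = C1 - 2*b^4/3 - b^3/9


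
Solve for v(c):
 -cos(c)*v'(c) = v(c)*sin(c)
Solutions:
 v(c) = C1*cos(c)


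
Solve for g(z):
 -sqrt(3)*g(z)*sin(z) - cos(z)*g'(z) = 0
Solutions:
 g(z) = C1*cos(z)^(sqrt(3))


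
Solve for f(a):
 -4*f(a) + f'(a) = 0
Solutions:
 f(a) = C1*exp(4*a)


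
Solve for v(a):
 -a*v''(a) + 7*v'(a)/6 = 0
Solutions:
 v(a) = C1 + C2*a^(13/6)


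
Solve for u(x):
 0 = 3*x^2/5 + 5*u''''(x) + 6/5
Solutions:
 u(x) = C1 + C2*x + C3*x^2 + C4*x^3 - x^6/3000 - x^4/100


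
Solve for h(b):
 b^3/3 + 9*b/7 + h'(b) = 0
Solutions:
 h(b) = C1 - b^4/12 - 9*b^2/14


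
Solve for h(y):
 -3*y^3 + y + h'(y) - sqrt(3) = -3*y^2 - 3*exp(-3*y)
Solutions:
 h(y) = C1 + 3*y^4/4 - y^3 - y^2/2 + sqrt(3)*y + exp(-3*y)


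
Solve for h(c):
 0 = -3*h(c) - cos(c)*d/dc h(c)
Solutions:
 h(c) = C1*(sin(c) - 1)^(3/2)/(sin(c) + 1)^(3/2)


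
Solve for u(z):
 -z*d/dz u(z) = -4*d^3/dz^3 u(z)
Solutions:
 u(z) = C1 + Integral(C2*airyai(2^(1/3)*z/2) + C3*airybi(2^(1/3)*z/2), z)


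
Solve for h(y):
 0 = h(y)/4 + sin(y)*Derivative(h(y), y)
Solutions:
 h(y) = C1*(cos(y) + 1)^(1/8)/(cos(y) - 1)^(1/8)


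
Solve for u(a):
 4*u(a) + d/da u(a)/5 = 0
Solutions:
 u(a) = C1*exp(-20*a)


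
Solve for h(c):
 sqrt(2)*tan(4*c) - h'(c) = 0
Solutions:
 h(c) = C1 - sqrt(2)*log(cos(4*c))/4


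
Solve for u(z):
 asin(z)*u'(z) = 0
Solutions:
 u(z) = C1


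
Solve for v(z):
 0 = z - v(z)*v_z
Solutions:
 v(z) = -sqrt(C1 + z^2)
 v(z) = sqrt(C1 + z^2)


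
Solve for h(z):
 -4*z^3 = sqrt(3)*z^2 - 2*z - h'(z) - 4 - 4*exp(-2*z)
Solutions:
 h(z) = C1 + z^4 + sqrt(3)*z^3/3 - z^2 - 4*z + 2*exp(-2*z)


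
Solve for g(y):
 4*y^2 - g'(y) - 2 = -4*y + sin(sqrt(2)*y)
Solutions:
 g(y) = C1 + 4*y^3/3 + 2*y^2 - 2*y + sqrt(2)*cos(sqrt(2)*y)/2


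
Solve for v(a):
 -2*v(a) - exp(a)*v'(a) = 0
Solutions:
 v(a) = C1*exp(2*exp(-a))


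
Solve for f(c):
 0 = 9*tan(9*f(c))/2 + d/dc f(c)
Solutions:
 f(c) = -asin(C1*exp(-81*c/2))/9 + pi/9
 f(c) = asin(C1*exp(-81*c/2))/9


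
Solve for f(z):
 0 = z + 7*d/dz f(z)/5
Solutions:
 f(z) = C1 - 5*z^2/14


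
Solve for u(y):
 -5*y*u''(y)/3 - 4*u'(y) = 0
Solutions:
 u(y) = C1 + C2/y^(7/5)


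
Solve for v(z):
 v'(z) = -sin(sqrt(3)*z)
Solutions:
 v(z) = C1 + sqrt(3)*cos(sqrt(3)*z)/3


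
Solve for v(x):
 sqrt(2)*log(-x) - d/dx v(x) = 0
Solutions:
 v(x) = C1 + sqrt(2)*x*log(-x) - sqrt(2)*x


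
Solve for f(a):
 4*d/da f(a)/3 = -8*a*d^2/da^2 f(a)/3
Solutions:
 f(a) = C1 + C2*sqrt(a)


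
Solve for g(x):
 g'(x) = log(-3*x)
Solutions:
 g(x) = C1 + x*log(-x) + x*(-1 + log(3))


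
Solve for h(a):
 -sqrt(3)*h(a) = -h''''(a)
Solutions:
 h(a) = C1*exp(-3^(1/8)*a) + C2*exp(3^(1/8)*a) + C3*sin(3^(1/8)*a) + C4*cos(3^(1/8)*a)


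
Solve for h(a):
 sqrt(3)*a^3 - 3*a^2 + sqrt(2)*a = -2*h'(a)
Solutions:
 h(a) = C1 - sqrt(3)*a^4/8 + a^3/2 - sqrt(2)*a^2/4


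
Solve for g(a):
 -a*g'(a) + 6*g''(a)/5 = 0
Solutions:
 g(a) = C1 + C2*erfi(sqrt(15)*a/6)


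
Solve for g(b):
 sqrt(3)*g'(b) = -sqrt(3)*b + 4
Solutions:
 g(b) = C1 - b^2/2 + 4*sqrt(3)*b/3


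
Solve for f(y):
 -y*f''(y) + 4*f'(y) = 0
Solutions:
 f(y) = C1 + C2*y^5


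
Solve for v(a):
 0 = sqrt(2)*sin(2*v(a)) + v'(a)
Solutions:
 v(a) = pi - acos((-C1 - exp(4*sqrt(2)*a))/(C1 - exp(4*sqrt(2)*a)))/2
 v(a) = acos((-C1 - exp(4*sqrt(2)*a))/(C1 - exp(4*sqrt(2)*a)))/2


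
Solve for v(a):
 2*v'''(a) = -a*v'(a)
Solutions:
 v(a) = C1 + Integral(C2*airyai(-2^(2/3)*a/2) + C3*airybi(-2^(2/3)*a/2), a)


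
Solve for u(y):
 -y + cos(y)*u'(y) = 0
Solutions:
 u(y) = C1 + Integral(y/cos(y), y)


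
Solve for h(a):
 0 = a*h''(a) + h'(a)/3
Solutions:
 h(a) = C1 + C2*a^(2/3)


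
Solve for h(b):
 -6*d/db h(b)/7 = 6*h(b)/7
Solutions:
 h(b) = C1*exp(-b)


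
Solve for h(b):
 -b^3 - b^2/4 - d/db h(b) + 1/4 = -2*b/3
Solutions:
 h(b) = C1 - b^4/4 - b^3/12 + b^2/3 + b/4


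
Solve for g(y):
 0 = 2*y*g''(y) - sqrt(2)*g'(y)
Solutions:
 g(y) = C1 + C2*y^(sqrt(2)/2 + 1)


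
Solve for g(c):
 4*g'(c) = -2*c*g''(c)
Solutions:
 g(c) = C1 + C2/c


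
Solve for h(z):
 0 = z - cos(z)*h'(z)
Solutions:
 h(z) = C1 + Integral(z/cos(z), z)


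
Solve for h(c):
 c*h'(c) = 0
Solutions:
 h(c) = C1


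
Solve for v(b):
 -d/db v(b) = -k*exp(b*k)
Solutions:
 v(b) = C1 + exp(b*k)


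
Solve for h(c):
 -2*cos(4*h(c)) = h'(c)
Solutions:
 h(c) = -asin((C1 + exp(16*c))/(C1 - exp(16*c)))/4 + pi/4
 h(c) = asin((C1 + exp(16*c))/(C1 - exp(16*c)))/4


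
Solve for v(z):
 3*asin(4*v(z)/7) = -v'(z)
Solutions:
 Integral(1/asin(4*_y/7), (_y, v(z))) = C1 - 3*z


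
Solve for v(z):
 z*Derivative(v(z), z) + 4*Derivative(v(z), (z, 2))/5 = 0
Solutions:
 v(z) = C1 + C2*erf(sqrt(10)*z/4)


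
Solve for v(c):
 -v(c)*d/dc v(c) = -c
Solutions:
 v(c) = -sqrt(C1 + c^2)
 v(c) = sqrt(C1 + c^2)


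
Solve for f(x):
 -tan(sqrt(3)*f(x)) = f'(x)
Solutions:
 f(x) = sqrt(3)*(pi - asin(C1*exp(-sqrt(3)*x)))/3
 f(x) = sqrt(3)*asin(C1*exp(-sqrt(3)*x))/3


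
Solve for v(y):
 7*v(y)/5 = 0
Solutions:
 v(y) = 0


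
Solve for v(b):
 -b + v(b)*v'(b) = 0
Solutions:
 v(b) = -sqrt(C1 + b^2)
 v(b) = sqrt(C1 + b^2)


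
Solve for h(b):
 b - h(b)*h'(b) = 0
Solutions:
 h(b) = -sqrt(C1 + b^2)
 h(b) = sqrt(C1 + b^2)


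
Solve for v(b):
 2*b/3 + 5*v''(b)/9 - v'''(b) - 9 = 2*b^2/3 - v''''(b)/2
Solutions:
 v(b) = C1 + C2*b + b^4/10 + 13*b^3/25 + 2457*b^2/250 + (C3*sin(b/3) + C4*cos(b/3))*exp(b)


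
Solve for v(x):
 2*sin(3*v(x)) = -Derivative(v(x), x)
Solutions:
 v(x) = -acos((-C1 - exp(12*x))/(C1 - exp(12*x)))/3 + 2*pi/3
 v(x) = acos((-C1 - exp(12*x))/(C1 - exp(12*x)))/3


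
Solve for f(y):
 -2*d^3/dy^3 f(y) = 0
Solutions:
 f(y) = C1 + C2*y + C3*y^2


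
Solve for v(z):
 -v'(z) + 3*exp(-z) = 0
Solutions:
 v(z) = C1 - 3*exp(-z)


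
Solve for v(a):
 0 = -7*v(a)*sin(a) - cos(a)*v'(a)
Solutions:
 v(a) = C1*cos(a)^7


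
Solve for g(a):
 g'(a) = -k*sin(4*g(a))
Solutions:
 g(a) = -acos((-C1 - exp(8*a*k))/(C1 - exp(8*a*k)))/4 + pi/2
 g(a) = acos((-C1 - exp(8*a*k))/(C1 - exp(8*a*k)))/4


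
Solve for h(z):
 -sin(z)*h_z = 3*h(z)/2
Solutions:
 h(z) = C1*(cos(z) + 1)^(3/4)/(cos(z) - 1)^(3/4)


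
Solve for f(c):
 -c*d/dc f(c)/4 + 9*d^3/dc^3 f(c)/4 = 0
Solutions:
 f(c) = C1 + Integral(C2*airyai(3^(1/3)*c/3) + C3*airybi(3^(1/3)*c/3), c)


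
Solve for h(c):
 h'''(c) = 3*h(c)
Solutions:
 h(c) = C3*exp(3^(1/3)*c) + (C1*sin(3^(5/6)*c/2) + C2*cos(3^(5/6)*c/2))*exp(-3^(1/3)*c/2)


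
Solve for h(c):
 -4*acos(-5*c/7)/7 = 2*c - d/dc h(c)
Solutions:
 h(c) = C1 + c^2 + 4*c*acos(-5*c/7)/7 + 4*sqrt(49 - 25*c^2)/35


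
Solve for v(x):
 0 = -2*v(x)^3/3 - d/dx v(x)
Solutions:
 v(x) = -sqrt(6)*sqrt(-1/(C1 - 2*x))/2
 v(x) = sqrt(6)*sqrt(-1/(C1 - 2*x))/2


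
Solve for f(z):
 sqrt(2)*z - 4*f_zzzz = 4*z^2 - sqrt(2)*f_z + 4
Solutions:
 f(z) = C1 + C4*exp(sqrt(2)*z/2) + 2*sqrt(2)*z^3/3 - z^2/2 + 2*sqrt(2)*z + (C2*sin(sqrt(6)*z/4) + C3*cos(sqrt(6)*z/4))*exp(-sqrt(2)*z/4)


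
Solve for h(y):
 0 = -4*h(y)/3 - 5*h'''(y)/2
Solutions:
 h(y) = C3*exp(-2*15^(2/3)*y/15) + (C1*sin(3^(1/6)*5^(2/3)*y/5) + C2*cos(3^(1/6)*5^(2/3)*y/5))*exp(15^(2/3)*y/15)


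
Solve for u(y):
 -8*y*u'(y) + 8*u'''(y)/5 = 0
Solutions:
 u(y) = C1 + Integral(C2*airyai(5^(1/3)*y) + C3*airybi(5^(1/3)*y), y)


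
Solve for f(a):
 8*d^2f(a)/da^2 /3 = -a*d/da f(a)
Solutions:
 f(a) = C1 + C2*erf(sqrt(3)*a/4)


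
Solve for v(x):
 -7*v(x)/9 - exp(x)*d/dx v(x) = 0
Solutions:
 v(x) = C1*exp(7*exp(-x)/9)


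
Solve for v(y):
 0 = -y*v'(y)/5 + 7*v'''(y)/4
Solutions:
 v(y) = C1 + Integral(C2*airyai(70^(2/3)*y/35) + C3*airybi(70^(2/3)*y/35), y)


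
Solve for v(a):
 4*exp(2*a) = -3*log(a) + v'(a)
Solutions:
 v(a) = C1 + 3*a*log(a) - 3*a + 2*exp(2*a)


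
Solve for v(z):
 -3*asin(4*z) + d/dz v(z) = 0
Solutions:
 v(z) = C1 + 3*z*asin(4*z) + 3*sqrt(1 - 16*z^2)/4


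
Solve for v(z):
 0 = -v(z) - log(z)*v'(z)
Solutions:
 v(z) = C1*exp(-li(z))


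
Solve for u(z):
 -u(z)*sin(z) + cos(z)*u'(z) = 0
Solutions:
 u(z) = C1/cos(z)


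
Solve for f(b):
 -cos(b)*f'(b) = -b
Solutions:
 f(b) = C1 + Integral(b/cos(b), b)


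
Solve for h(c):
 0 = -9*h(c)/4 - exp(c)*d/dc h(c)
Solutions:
 h(c) = C1*exp(9*exp(-c)/4)


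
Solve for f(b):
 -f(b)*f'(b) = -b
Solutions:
 f(b) = -sqrt(C1 + b^2)
 f(b) = sqrt(C1 + b^2)


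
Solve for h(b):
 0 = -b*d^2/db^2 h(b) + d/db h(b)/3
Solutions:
 h(b) = C1 + C2*b^(4/3)


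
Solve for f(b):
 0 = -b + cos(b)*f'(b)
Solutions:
 f(b) = C1 + Integral(b/cos(b), b)


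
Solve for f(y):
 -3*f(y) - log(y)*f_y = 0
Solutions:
 f(y) = C1*exp(-3*li(y))


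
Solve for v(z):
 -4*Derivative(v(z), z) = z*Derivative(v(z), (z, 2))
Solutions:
 v(z) = C1 + C2/z^3


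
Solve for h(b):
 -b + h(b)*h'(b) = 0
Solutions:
 h(b) = -sqrt(C1 + b^2)
 h(b) = sqrt(C1 + b^2)


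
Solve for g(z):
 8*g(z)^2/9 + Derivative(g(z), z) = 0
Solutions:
 g(z) = 9/(C1 + 8*z)


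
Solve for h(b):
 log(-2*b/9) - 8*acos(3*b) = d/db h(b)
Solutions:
 h(b) = C1 + b*log(-b) - 8*b*acos(3*b) - 2*b*log(3) - b + b*log(2) + 8*sqrt(1 - 9*b^2)/3


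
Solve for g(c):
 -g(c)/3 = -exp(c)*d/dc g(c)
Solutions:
 g(c) = C1*exp(-exp(-c)/3)


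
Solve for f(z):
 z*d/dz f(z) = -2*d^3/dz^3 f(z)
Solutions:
 f(z) = C1 + Integral(C2*airyai(-2^(2/3)*z/2) + C3*airybi(-2^(2/3)*z/2), z)


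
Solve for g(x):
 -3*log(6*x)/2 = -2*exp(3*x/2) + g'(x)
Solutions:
 g(x) = C1 - 3*x*log(x)/2 + 3*x*(1 - log(6))/2 + 4*exp(3*x/2)/3


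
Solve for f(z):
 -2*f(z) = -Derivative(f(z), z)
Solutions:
 f(z) = C1*exp(2*z)


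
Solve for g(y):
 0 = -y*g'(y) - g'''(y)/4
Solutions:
 g(y) = C1 + Integral(C2*airyai(-2^(2/3)*y) + C3*airybi(-2^(2/3)*y), y)


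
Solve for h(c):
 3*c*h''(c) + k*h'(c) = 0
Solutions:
 h(c) = C1 + c^(1 - re(k)/3)*(C2*sin(log(c)*Abs(im(k))/3) + C3*cos(log(c)*im(k)/3))


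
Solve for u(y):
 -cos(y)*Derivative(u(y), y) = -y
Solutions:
 u(y) = C1 + Integral(y/cos(y), y)


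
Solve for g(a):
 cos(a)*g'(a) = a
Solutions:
 g(a) = C1 + Integral(a/cos(a), a)


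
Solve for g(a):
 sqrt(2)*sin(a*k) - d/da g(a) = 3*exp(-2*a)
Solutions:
 g(a) = C1 + 3*exp(-2*a)/2 - sqrt(2)*cos(a*k)/k


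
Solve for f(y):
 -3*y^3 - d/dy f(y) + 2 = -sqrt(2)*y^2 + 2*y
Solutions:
 f(y) = C1 - 3*y^4/4 + sqrt(2)*y^3/3 - y^2 + 2*y


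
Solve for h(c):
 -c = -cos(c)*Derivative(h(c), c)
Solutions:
 h(c) = C1 + Integral(c/cos(c), c)


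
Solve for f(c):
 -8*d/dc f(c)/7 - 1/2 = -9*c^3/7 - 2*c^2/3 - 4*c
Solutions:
 f(c) = C1 + 9*c^4/32 + 7*c^3/36 + 7*c^2/4 - 7*c/16


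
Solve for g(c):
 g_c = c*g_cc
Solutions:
 g(c) = C1 + C2*c^2


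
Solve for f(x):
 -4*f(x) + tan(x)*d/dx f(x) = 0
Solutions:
 f(x) = C1*sin(x)^4


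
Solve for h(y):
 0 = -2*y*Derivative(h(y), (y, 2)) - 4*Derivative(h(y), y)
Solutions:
 h(y) = C1 + C2/y


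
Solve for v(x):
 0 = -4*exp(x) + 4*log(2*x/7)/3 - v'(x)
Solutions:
 v(x) = C1 + 4*x*log(x)/3 + 4*x*(-log(7) - 1 + log(2))/3 - 4*exp(x)


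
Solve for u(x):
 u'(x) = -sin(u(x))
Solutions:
 u(x) = -acos((-C1 - exp(2*x))/(C1 - exp(2*x))) + 2*pi
 u(x) = acos((-C1 - exp(2*x))/(C1 - exp(2*x)))


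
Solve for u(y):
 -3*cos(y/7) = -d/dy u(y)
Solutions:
 u(y) = C1 + 21*sin(y/7)


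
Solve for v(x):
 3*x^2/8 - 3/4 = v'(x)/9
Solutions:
 v(x) = C1 + 9*x^3/8 - 27*x/4


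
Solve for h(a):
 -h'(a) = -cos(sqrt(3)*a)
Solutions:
 h(a) = C1 + sqrt(3)*sin(sqrt(3)*a)/3


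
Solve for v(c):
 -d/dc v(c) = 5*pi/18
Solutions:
 v(c) = C1 - 5*pi*c/18


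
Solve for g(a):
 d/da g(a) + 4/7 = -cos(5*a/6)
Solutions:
 g(a) = C1 - 4*a/7 - 6*sin(5*a/6)/5


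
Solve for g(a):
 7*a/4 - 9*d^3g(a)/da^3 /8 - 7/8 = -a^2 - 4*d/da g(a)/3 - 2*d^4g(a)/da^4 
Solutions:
 g(a) = C1 + C2*exp(a*(27*3^(1/3)/(64*sqrt(3934) + 4015)^(1/3) + 18 + 3^(2/3)*(64*sqrt(3934) + 4015)^(1/3))/96)*sin(3^(1/6)*a*(-(64*sqrt(3934) + 4015)^(1/3) + 9*3^(2/3)/(64*sqrt(3934) + 4015)^(1/3))/32) + C3*exp(a*(27*3^(1/3)/(64*sqrt(3934) + 4015)^(1/3) + 18 + 3^(2/3)*(64*sqrt(3934) + 4015)^(1/3))/96)*cos(3^(1/6)*a*(-(64*sqrt(3934) + 4015)^(1/3) + 9*3^(2/3)/(64*sqrt(3934) + 4015)^(1/3))/32) + C4*exp(a*(-3^(2/3)*(64*sqrt(3934) + 4015)^(1/3) - 27*3^(1/3)/(64*sqrt(3934) + 4015)^(1/3) + 9)/48) - a^3/4 - 21*a^2/32 - 39*a/64


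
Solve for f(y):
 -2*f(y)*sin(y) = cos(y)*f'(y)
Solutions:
 f(y) = C1*cos(y)^2


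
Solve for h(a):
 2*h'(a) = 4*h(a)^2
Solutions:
 h(a) = -1/(C1 + 2*a)


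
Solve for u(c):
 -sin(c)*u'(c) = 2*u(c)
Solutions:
 u(c) = C1*(cos(c) + 1)/(cos(c) - 1)


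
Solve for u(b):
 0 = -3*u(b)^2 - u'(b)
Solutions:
 u(b) = 1/(C1 + 3*b)


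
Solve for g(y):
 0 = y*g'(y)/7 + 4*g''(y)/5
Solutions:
 g(y) = C1 + C2*erf(sqrt(70)*y/28)


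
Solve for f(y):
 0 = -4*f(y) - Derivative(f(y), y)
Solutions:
 f(y) = C1*exp(-4*y)


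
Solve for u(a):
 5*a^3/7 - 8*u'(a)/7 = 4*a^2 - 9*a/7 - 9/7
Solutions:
 u(a) = C1 + 5*a^4/32 - 7*a^3/6 + 9*a^2/16 + 9*a/8


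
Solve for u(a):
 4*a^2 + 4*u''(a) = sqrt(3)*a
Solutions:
 u(a) = C1 + C2*a - a^4/12 + sqrt(3)*a^3/24


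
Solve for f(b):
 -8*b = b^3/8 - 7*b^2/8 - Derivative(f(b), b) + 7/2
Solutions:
 f(b) = C1 + b^4/32 - 7*b^3/24 + 4*b^2 + 7*b/2


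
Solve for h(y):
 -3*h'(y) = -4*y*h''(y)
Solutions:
 h(y) = C1 + C2*y^(7/4)


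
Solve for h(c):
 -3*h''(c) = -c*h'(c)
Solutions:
 h(c) = C1 + C2*erfi(sqrt(6)*c/6)


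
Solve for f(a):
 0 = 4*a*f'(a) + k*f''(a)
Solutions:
 f(a) = C1 + C2*sqrt(k)*erf(sqrt(2)*a*sqrt(1/k))


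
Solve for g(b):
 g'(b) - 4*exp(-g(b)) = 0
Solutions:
 g(b) = log(C1 + 4*b)


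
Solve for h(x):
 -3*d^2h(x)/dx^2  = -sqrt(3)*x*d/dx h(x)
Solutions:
 h(x) = C1 + C2*erfi(sqrt(2)*3^(3/4)*x/6)


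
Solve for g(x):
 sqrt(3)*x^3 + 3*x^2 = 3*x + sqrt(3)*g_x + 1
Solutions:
 g(x) = C1 + x^4/4 + sqrt(3)*x^3/3 - sqrt(3)*x^2/2 - sqrt(3)*x/3


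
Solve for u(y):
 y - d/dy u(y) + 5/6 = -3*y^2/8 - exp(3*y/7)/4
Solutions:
 u(y) = C1 + y^3/8 + y^2/2 + 5*y/6 + 7*exp(3*y/7)/12


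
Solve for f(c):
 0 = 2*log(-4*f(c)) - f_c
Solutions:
 -Integral(1/(log(-_y) + 2*log(2)), (_y, f(c)))/2 = C1 - c


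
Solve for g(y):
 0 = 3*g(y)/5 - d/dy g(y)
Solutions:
 g(y) = C1*exp(3*y/5)


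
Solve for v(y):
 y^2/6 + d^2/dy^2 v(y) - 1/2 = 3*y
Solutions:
 v(y) = C1 + C2*y - y^4/72 + y^3/2 + y^2/4


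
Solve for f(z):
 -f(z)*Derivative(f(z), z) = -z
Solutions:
 f(z) = -sqrt(C1 + z^2)
 f(z) = sqrt(C1 + z^2)


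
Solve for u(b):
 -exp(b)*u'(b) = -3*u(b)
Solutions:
 u(b) = C1*exp(-3*exp(-b))


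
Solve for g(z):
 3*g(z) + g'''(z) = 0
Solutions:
 g(z) = C3*exp(-3^(1/3)*z) + (C1*sin(3^(5/6)*z/2) + C2*cos(3^(5/6)*z/2))*exp(3^(1/3)*z/2)


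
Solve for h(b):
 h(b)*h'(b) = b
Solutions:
 h(b) = -sqrt(C1 + b^2)
 h(b) = sqrt(C1 + b^2)


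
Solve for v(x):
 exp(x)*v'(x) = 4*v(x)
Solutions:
 v(x) = C1*exp(-4*exp(-x))


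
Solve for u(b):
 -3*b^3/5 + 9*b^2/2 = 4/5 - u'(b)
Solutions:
 u(b) = C1 + 3*b^4/20 - 3*b^3/2 + 4*b/5


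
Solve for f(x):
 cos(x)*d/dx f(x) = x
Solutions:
 f(x) = C1 + Integral(x/cos(x), x)


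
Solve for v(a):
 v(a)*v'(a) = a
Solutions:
 v(a) = -sqrt(C1 + a^2)
 v(a) = sqrt(C1 + a^2)


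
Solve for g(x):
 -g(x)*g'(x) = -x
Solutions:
 g(x) = -sqrt(C1 + x^2)
 g(x) = sqrt(C1 + x^2)


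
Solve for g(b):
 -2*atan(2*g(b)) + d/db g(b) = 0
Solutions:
 Integral(1/atan(2*_y), (_y, g(b))) = C1 + 2*b


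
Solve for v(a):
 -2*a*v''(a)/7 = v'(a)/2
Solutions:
 v(a) = C1 + C2/a^(3/4)


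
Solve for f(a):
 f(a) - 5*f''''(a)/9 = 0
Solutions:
 f(a) = C1*exp(-sqrt(3)*5^(3/4)*a/5) + C2*exp(sqrt(3)*5^(3/4)*a/5) + C3*sin(sqrt(3)*5^(3/4)*a/5) + C4*cos(sqrt(3)*5^(3/4)*a/5)


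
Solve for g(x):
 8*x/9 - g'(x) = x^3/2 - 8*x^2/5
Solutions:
 g(x) = C1 - x^4/8 + 8*x^3/15 + 4*x^2/9


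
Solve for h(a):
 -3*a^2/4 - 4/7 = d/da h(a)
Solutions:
 h(a) = C1 - a^3/4 - 4*a/7


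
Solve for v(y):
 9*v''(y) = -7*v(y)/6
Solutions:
 v(y) = C1*sin(sqrt(42)*y/18) + C2*cos(sqrt(42)*y/18)


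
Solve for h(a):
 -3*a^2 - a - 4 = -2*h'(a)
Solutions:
 h(a) = C1 + a^3/2 + a^2/4 + 2*a


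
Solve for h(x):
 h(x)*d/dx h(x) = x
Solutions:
 h(x) = -sqrt(C1 + x^2)
 h(x) = sqrt(C1 + x^2)


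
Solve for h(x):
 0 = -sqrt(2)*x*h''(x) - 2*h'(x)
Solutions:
 h(x) = C1 + C2*x^(1 - sqrt(2))


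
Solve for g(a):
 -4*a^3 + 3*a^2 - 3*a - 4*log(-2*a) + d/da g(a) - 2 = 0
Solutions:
 g(a) = C1 + a^4 - a^3 + 3*a^2/2 + 4*a*log(-a) + 2*a*(-1 + 2*log(2))


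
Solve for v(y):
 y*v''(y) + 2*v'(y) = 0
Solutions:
 v(y) = C1 + C2/y


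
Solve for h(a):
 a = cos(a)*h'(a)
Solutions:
 h(a) = C1 + Integral(a/cos(a), a)


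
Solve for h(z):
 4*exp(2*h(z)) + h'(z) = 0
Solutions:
 h(z) = log(-sqrt(-1/(C1 - 4*z))) - log(2)/2
 h(z) = log(-1/(C1 - 4*z))/2 - log(2)/2


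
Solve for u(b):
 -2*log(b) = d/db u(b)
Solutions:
 u(b) = C1 - 2*b*log(b) + 2*b


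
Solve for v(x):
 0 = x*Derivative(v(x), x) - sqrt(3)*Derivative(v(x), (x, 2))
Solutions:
 v(x) = C1 + C2*erfi(sqrt(2)*3^(3/4)*x/6)


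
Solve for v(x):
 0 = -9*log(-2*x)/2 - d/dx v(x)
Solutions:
 v(x) = C1 - 9*x*log(-x)/2 + 9*x*(1 - log(2))/2


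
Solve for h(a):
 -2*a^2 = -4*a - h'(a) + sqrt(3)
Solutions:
 h(a) = C1 + 2*a^3/3 - 2*a^2 + sqrt(3)*a


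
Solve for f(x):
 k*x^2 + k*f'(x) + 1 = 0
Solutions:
 f(x) = C1 - x^3/3 - x/k


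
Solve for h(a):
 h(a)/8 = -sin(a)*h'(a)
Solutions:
 h(a) = C1*(cos(a) + 1)^(1/16)/(cos(a) - 1)^(1/16)


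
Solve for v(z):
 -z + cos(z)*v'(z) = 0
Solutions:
 v(z) = C1 + Integral(z/cos(z), z)


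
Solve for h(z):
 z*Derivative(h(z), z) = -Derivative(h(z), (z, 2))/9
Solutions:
 h(z) = C1 + C2*erf(3*sqrt(2)*z/2)


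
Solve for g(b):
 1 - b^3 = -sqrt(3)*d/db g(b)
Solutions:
 g(b) = C1 + sqrt(3)*b^4/12 - sqrt(3)*b/3


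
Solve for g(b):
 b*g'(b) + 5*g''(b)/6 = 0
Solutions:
 g(b) = C1 + C2*erf(sqrt(15)*b/5)


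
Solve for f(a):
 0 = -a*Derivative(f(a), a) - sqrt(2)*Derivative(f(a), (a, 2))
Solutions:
 f(a) = C1 + C2*erf(2^(1/4)*a/2)


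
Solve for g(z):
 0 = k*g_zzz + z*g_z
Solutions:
 g(z) = C1 + Integral(C2*airyai(z*(-1/k)^(1/3)) + C3*airybi(z*(-1/k)^(1/3)), z)


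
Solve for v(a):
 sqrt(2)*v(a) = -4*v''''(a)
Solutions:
 v(a) = (C1*sin(2^(1/8)*a/2) + C2*cos(2^(1/8)*a/2))*exp(-2^(1/8)*a/2) + (C3*sin(2^(1/8)*a/2) + C4*cos(2^(1/8)*a/2))*exp(2^(1/8)*a/2)


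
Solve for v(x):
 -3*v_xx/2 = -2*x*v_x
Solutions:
 v(x) = C1 + C2*erfi(sqrt(6)*x/3)


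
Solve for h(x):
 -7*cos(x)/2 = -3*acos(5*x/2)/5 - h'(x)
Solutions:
 h(x) = C1 - 3*x*acos(5*x/2)/5 + 3*sqrt(4 - 25*x^2)/25 + 7*sin(x)/2


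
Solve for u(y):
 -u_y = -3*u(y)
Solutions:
 u(y) = C1*exp(3*y)


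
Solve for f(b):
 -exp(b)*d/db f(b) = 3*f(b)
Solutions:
 f(b) = C1*exp(3*exp(-b))


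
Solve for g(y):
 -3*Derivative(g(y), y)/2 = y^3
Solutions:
 g(y) = C1 - y^4/6


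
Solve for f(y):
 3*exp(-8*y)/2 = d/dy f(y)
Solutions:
 f(y) = C1 - 3*exp(-8*y)/16


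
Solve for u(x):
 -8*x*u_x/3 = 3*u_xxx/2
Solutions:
 u(x) = C1 + Integral(C2*airyai(-2*6^(1/3)*x/3) + C3*airybi(-2*6^(1/3)*x/3), x)


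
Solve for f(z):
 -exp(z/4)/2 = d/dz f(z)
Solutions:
 f(z) = C1 - 2*exp(z/4)


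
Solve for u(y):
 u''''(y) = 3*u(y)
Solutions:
 u(y) = C1*exp(-3^(1/4)*y) + C2*exp(3^(1/4)*y) + C3*sin(3^(1/4)*y) + C4*cos(3^(1/4)*y)


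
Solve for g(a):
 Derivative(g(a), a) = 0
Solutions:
 g(a) = C1


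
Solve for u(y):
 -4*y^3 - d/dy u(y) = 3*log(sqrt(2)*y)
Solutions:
 u(y) = C1 - y^4 - 3*y*log(y) - 3*y*log(2)/2 + 3*y


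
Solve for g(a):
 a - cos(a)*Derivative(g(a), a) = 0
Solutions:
 g(a) = C1 + Integral(a/cos(a), a)


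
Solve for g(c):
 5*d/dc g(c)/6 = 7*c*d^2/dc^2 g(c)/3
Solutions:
 g(c) = C1 + C2*c^(19/14)


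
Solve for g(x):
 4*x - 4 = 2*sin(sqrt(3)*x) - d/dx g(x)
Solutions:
 g(x) = C1 - 2*x^2 + 4*x - 2*sqrt(3)*cos(sqrt(3)*x)/3


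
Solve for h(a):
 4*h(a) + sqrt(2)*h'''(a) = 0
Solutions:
 h(a) = C3*exp(-sqrt(2)*a) + (C1*sin(sqrt(6)*a/2) + C2*cos(sqrt(6)*a/2))*exp(sqrt(2)*a/2)


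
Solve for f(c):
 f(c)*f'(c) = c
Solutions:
 f(c) = -sqrt(C1 + c^2)
 f(c) = sqrt(C1 + c^2)


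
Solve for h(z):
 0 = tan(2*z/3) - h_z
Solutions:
 h(z) = C1 - 3*log(cos(2*z/3))/2


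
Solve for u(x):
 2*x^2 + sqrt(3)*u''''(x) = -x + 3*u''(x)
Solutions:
 u(x) = C1 + C2*x + C3*exp(-3^(1/4)*x) + C4*exp(3^(1/4)*x) + x^4/18 + x^3/18 + 2*sqrt(3)*x^2/9


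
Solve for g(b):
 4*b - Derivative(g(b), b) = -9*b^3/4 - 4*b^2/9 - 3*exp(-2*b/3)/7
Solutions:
 g(b) = C1 + 9*b^4/16 + 4*b^3/27 + 2*b^2 - 9*exp(-2*b/3)/14


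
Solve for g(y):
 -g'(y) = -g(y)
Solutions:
 g(y) = C1*exp(y)


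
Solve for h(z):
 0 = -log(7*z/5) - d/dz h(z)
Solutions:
 h(z) = C1 - z*log(z) + z*log(5/7) + z


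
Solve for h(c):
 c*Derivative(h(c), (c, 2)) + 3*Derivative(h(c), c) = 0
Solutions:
 h(c) = C1 + C2/c^2


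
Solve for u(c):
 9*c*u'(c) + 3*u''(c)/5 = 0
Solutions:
 u(c) = C1 + C2*erf(sqrt(30)*c/2)


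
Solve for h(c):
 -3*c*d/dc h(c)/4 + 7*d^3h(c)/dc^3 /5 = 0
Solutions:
 h(c) = C1 + Integral(C2*airyai(1470^(1/3)*c/14) + C3*airybi(1470^(1/3)*c/14), c)


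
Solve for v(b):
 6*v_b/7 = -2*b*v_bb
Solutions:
 v(b) = C1 + C2*b^(4/7)


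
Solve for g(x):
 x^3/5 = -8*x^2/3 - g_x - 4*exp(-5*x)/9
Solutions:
 g(x) = C1 - x^4/20 - 8*x^3/9 + 4*exp(-5*x)/45


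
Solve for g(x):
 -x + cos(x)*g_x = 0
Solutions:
 g(x) = C1 + Integral(x/cos(x), x)


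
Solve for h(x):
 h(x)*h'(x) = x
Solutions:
 h(x) = -sqrt(C1 + x^2)
 h(x) = sqrt(C1 + x^2)


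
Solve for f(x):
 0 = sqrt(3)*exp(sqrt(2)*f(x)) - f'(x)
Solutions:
 f(x) = sqrt(2)*(2*log(-1/(C1 + sqrt(3)*x)) - log(2))/4


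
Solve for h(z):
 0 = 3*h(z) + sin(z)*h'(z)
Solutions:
 h(z) = C1*(cos(z) + 1)^(3/2)/(cos(z) - 1)^(3/2)


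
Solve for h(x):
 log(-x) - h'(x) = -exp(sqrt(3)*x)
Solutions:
 h(x) = C1 + x*log(-x) - x + sqrt(3)*exp(sqrt(3)*x)/3


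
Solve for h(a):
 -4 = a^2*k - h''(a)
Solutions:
 h(a) = C1 + C2*a + a^4*k/12 + 2*a^2


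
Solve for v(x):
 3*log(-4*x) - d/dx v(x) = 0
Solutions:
 v(x) = C1 + 3*x*log(-x) + 3*x*(-1 + 2*log(2))


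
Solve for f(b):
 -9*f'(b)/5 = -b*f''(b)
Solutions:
 f(b) = C1 + C2*b^(14/5)


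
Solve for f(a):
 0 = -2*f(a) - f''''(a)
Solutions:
 f(a) = (C1*sin(2^(3/4)*a/2) + C2*cos(2^(3/4)*a/2))*exp(-2^(3/4)*a/2) + (C3*sin(2^(3/4)*a/2) + C4*cos(2^(3/4)*a/2))*exp(2^(3/4)*a/2)


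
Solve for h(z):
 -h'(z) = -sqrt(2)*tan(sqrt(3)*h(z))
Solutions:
 h(z) = sqrt(3)*(pi - asin(C1*exp(sqrt(6)*z)))/3
 h(z) = sqrt(3)*asin(C1*exp(sqrt(6)*z))/3


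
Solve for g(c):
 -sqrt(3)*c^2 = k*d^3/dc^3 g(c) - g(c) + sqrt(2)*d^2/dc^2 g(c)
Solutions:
 g(c) = C1*exp(-c*((sqrt(((-27 + 4*sqrt(2)/k^2)^2 - 32/k^4)/k^2)/2 - 27/(2*k) + 2*sqrt(2)/k^3)^(1/3) + sqrt(2)/k + 2/(k^2*(sqrt(((-27 + 4*sqrt(2)/k^2)^2 - 32/k^4)/k^2)/2 - 27/(2*k) + 2*sqrt(2)/k^3)^(1/3)))/3) + C2*exp(c*((sqrt(((-27 + 4*sqrt(2)/k^2)^2 - 32/k^4)/k^2)/2 - 27/(2*k) + 2*sqrt(2)/k^3)^(1/3) - sqrt(3)*I*(sqrt(((-27 + 4*sqrt(2)/k^2)^2 - 32/k^4)/k^2)/2 - 27/(2*k) + 2*sqrt(2)/k^3)^(1/3) - 2*sqrt(2)/k - 8/(k^2*(-1 + sqrt(3)*I)*(sqrt(((-27 + 4*sqrt(2)/k^2)^2 - 32/k^4)/k^2)/2 - 27/(2*k) + 2*sqrt(2)/k^3)^(1/3)))/6) + C3*exp(c*((sqrt(((-27 + 4*sqrt(2)/k^2)^2 - 32/k^4)/k^2)/2 - 27/(2*k) + 2*sqrt(2)/k^3)^(1/3) + sqrt(3)*I*(sqrt(((-27 + 4*sqrt(2)/k^2)^2 - 32/k^4)/k^2)/2 - 27/(2*k) + 2*sqrt(2)/k^3)^(1/3) - 2*sqrt(2)/k + 8/(k^2*(1 + sqrt(3)*I)*(sqrt(((-27 + 4*sqrt(2)/k^2)^2 - 32/k^4)/k^2)/2 - 27/(2*k) + 2*sqrt(2)/k^3)^(1/3)))/6) + sqrt(3)*c^2 + 2*sqrt(6)


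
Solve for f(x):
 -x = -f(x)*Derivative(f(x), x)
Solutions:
 f(x) = -sqrt(C1 + x^2)
 f(x) = sqrt(C1 + x^2)


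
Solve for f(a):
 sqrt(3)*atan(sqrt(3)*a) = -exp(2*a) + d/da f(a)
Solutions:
 f(a) = C1 + sqrt(3)*(a*atan(sqrt(3)*a) - sqrt(3)*log(3*a^2 + 1)/6) + exp(2*a)/2


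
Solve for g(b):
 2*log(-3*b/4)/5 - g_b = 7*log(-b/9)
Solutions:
 g(b) = C1 - 33*b*log(-b)/5 + b*(-4*log(2) + 33 + 72*log(3))/5


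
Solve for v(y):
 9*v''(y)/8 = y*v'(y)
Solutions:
 v(y) = C1 + C2*erfi(2*y/3)


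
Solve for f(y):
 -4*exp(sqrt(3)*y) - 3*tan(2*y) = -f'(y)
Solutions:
 f(y) = C1 + 4*sqrt(3)*exp(sqrt(3)*y)/3 - 3*log(cos(2*y))/2


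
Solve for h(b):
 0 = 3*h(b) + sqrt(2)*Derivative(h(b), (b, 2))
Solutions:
 h(b) = C1*sin(2^(3/4)*sqrt(3)*b/2) + C2*cos(2^(3/4)*sqrt(3)*b/2)


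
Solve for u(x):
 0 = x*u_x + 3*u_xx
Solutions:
 u(x) = C1 + C2*erf(sqrt(6)*x/6)


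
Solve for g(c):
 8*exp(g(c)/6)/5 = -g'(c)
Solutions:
 g(c) = 6*log(1/(C1 + 8*c)) + 6*log(30)


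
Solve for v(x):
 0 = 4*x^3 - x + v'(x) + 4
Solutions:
 v(x) = C1 - x^4 + x^2/2 - 4*x


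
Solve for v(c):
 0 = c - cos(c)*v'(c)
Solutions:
 v(c) = C1 + Integral(c/cos(c), c)


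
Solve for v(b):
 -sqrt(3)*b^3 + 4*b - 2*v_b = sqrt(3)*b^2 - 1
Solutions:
 v(b) = C1 - sqrt(3)*b^4/8 - sqrt(3)*b^3/6 + b^2 + b/2


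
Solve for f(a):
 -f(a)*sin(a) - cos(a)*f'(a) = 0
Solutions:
 f(a) = C1*cos(a)


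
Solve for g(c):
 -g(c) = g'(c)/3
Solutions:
 g(c) = C1*exp(-3*c)


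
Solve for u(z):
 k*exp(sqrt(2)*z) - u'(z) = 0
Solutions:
 u(z) = C1 + sqrt(2)*k*exp(sqrt(2)*z)/2


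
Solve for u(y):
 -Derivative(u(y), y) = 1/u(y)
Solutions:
 u(y) = -sqrt(C1 - 2*y)
 u(y) = sqrt(C1 - 2*y)


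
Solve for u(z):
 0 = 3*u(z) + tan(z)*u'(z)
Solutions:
 u(z) = C1/sin(z)^3


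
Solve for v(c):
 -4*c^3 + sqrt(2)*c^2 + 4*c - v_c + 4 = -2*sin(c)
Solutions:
 v(c) = C1 - c^4 + sqrt(2)*c^3/3 + 2*c^2 + 4*c - 2*cos(c)


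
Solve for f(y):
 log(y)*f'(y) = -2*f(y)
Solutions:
 f(y) = C1*exp(-2*li(y))


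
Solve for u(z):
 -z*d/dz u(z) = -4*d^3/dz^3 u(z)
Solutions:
 u(z) = C1 + Integral(C2*airyai(2^(1/3)*z/2) + C3*airybi(2^(1/3)*z/2), z)


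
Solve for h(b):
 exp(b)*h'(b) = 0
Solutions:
 h(b) = C1


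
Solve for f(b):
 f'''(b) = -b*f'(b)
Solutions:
 f(b) = C1 + Integral(C2*airyai(-b) + C3*airybi(-b), b)


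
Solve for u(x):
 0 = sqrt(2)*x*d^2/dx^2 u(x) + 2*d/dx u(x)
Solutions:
 u(x) = C1 + C2*x^(1 - sqrt(2))


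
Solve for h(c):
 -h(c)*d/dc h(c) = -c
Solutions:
 h(c) = -sqrt(C1 + c^2)
 h(c) = sqrt(C1 + c^2)


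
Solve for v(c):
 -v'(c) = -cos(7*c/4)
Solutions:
 v(c) = C1 + 4*sin(7*c/4)/7


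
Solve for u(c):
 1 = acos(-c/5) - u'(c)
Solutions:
 u(c) = C1 + c*acos(-c/5) - c + sqrt(25 - c^2)


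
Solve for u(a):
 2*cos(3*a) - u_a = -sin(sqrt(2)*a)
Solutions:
 u(a) = C1 + 2*sin(3*a)/3 - sqrt(2)*cos(sqrt(2)*a)/2


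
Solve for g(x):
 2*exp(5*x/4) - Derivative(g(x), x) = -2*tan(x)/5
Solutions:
 g(x) = C1 + 8*exp(5*x/4)/5 - 2*log(cos(x))/5


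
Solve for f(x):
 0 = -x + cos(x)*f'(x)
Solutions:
 f(x) = C1 + Integral(x/cos(x), x)


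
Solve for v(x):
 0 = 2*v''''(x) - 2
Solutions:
 v(x) = C1 + C2*x + C3*x^2 + C4*x^3 + x^4/24


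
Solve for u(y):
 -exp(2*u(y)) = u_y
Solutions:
 u(y) = log(-sqrt(-1/(C1 - y))) - log(2)/2
 u(y) = log(-1/(C1 - y))/2 - log(2)/2


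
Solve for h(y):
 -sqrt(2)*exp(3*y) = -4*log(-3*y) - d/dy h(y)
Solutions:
 h(y) = C1 - 4*y*log(-y) + 4*y*(1 - log(3)) + sqrt(2)*exp(3*y)/3


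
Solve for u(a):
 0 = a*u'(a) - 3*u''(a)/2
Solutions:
 u(a) = C1 + C2*erfi(sqrt(3)*a/3)


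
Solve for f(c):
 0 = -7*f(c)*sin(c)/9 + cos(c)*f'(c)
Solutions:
 f(c) = C1/cos(c)^(7/9)


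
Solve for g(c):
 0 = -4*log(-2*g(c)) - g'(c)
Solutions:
 Integral(1/(log(-_y) + log(2)), (_y, g(c)))/4 = C1 - c


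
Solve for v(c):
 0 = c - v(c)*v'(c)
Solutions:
 v(c) = -sqrt(C1 + c^2)
 v(c) = sqrt(C1 + c^2)


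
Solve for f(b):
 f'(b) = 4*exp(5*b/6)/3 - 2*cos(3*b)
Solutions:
 f(b) = C1 + 8*exp(5*b/6)/5 - 2*sin(3*b)/3


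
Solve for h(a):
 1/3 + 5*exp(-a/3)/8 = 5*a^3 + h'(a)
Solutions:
 h(a) = C1 - 5*a^4/4 + a/3 - 15*exp(-a/3)/8


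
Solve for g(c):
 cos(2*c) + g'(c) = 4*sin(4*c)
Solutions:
 g(c) = C1 - sin(2*c)/2 - cos(4*c)


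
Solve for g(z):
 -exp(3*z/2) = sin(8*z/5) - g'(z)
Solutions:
 g(z) = C1 + 2*exp(3*z/2)/3 - 5*cos(8*z/5)/8


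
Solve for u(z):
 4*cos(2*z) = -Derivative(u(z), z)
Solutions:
 u(z) = C1 - 2*sin(2*z)


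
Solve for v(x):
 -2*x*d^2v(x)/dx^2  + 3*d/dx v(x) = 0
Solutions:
 v(x) = C1 + C2*x^(5/2)


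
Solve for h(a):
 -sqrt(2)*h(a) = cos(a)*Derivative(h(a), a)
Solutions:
 h(a) = C1*(sin(a) - 1)^(sqrt(2)/2)/(sin(a) + 1)^(sqrt(2)/2)


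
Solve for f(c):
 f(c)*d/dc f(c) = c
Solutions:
 f(c) = -sqrt(C1 + c^2)
 f(c) = sqrt(C1 + c^2)


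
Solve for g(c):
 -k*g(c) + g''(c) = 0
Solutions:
 g(c) = C1*exp(-c*sqrt(k)) + C2*exp(c*sqrt(k))


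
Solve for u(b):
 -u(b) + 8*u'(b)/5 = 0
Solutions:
 u(b) = C1*exp(5*b/8)


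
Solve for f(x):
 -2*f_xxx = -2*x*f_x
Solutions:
 f(x) = C1 + Integral(C2*airyai(x) + C3*airybi(x), x)


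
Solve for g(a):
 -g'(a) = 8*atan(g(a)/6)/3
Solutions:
 Integral(1/atan(_y/6), (_y, g(a))) = C1 - 8*a/3


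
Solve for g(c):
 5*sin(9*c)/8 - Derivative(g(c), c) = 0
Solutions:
 g(c) = C1 - 5*cos(9*c)/72


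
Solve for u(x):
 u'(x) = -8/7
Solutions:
 u(x) = C1 - 8*x/7


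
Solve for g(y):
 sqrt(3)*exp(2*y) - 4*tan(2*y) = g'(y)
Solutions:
 g(y) = C1 + sqrt(3)*exp(2*y)/2 + 2*log(cos(2*y))


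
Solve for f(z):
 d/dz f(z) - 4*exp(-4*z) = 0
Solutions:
 f(z) = C1 - exp(-4*z)


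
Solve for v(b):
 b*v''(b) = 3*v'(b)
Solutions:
 v(b) = C1 + C2*b^4


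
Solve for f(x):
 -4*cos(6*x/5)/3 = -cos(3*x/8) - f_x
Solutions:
 f(x) = C1 - 8*sin(3*x/8)/3 + 10*sin(6*x/5)/9


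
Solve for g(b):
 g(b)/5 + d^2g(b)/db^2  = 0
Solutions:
 g(b) = C1*sin(sqrt(5)*b/5) + C2*cos(sqrt(5)*b/5)


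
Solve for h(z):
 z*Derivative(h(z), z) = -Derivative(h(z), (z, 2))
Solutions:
 h(z) = C1 + C2*erf(sqrt(2)*z/2)


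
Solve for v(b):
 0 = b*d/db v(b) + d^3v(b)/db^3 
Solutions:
 v(b) = C1 + Integral(C2*airyai(-b) + C3*airybi(-b), b)


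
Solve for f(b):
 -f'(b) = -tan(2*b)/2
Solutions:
 f(b) = C1 - log(cos(2*b))/4


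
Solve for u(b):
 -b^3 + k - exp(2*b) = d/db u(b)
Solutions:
 u(b) = C1 - b^4/4 + b*k - exp(2*b)/2


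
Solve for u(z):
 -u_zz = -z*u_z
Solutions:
 u(z) = C1 + C2*erfi(sqrt(2)*z/2)


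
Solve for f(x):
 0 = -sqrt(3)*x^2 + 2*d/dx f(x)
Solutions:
 f(x) = C1 + sqrt(3)*x^3/6


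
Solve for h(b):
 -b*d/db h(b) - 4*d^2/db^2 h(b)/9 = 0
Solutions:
 h(b) = C1 + C2*erf(3*sqrt(2)*b/4)


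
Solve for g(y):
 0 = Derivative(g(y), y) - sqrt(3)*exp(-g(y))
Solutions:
 g(y) = log(C1 + sqrt(3)*y)


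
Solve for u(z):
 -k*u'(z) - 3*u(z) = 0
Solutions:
 u(z) = C1*exp(-3*z/k)


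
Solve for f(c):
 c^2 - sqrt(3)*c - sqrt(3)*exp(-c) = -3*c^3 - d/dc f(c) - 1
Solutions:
 f(c) = C1 - 3*c^4/4 - c^3/3 + sqrt(3)*c^2/2 - c - sqrt(3)*exp(-c)


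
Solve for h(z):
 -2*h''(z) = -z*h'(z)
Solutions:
 h(z) = C1 + C2*erfi(z/2)


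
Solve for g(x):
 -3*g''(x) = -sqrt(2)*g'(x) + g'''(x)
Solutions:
 g(x) = C1 + C2*exp(x*(-3 + sqrt(4*sqrt(2) + 9))/2) + C3*exp(-x*(3 + sqrt(4*sqrt(2) + 9))/2)


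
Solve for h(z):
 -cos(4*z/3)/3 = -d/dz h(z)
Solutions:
 h(z) = C1 + sin(4*z/3)/4


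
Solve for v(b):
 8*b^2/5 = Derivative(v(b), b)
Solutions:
 v(b) = C1 + 8*b^3/15


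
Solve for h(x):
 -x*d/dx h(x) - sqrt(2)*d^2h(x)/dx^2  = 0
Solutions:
 h(x) = C1 + C2*erf(2^(1/4)*x/2)


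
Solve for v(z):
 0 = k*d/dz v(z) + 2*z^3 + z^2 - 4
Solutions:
 v(z) = C1 - z^4/(2*k) - z^3/(3*k) + 4*z/k


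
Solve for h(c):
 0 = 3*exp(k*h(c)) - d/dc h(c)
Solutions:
 h(c) = Piecewise((log(-1/(C1*k + 3*c*k))/k, Ne(k, 0)), (nan, True))
 h(c) = Piecewise((C1 + 3*c, Eq(k, 0)), (nan, True))


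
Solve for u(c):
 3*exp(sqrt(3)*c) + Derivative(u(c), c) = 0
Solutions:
 u(c) = C1 - sqrt(3)*exp(sqrt(3)*c)


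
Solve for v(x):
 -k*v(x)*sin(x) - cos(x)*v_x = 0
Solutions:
 v(x) = C1*exp(k*log(cos(x)))


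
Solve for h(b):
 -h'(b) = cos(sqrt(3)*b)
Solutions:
 h(b) = C1 - sqrt(3)*sin(sqrt(3)*b)/3


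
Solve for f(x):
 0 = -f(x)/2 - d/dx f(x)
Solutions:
 f(x) = C1*exp(-x/2)


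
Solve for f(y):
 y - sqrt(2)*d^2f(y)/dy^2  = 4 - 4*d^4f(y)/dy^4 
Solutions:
 f(y) = C1 + C2*y + C3*exp(-2^(1/4)*y/2) + C4*exp(2^(1/4)*y/2) + sqrt(2)*y^3/12 - sqrt(2)*y^2


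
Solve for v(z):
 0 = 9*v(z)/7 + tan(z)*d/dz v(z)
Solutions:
 v(z) = C1/sin(z)^(9/7)


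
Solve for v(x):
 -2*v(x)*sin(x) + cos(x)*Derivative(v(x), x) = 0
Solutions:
 v(x) = C1/cos(x)^2


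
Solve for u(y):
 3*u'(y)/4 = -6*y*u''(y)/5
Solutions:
 u(y) = C1 + C2*y^(3/8)


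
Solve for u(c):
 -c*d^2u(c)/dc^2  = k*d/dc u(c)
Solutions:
 u(c) = C1 + c^(1 - re(k))*(C2*sin(log(c)*Abs(im(k))) + C3*cos(log(c)*im(k)))


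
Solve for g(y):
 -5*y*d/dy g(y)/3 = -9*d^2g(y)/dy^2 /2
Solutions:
 g(y) = C1 + C2*erfi(sqrt(15)*y/9)


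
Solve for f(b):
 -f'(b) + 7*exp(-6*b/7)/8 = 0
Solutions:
 f(b) = C1 - 49*exp(-6*b/7)/48


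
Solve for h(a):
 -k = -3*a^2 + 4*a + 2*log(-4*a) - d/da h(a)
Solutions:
 h(a) = C1 - a^3 + 2*a^2 + a*(k - 2 + 4*log(2)) + 2*a*log(-a)


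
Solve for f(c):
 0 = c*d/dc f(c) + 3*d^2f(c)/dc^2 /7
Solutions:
 f(c) = C1 + C2*erf(sqrt(42)*c/6)


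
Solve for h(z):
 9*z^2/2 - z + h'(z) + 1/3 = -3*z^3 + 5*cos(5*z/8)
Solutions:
 h(z) = C1 - 3*z^4/4 - 3*z^3/2 + z^2/2 - z/3 + 8*sin(5*z/8)


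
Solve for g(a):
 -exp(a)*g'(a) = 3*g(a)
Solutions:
 g(a) = C1*exp(3*exp(-a))


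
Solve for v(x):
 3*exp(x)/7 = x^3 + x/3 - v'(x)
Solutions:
 v(x) = C1 + x^4/4 + x^2/6 - 3*exp(x)/7


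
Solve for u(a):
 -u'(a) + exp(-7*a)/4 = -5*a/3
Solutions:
 u(a) = C1 + 5*a^2/6 - exp(-7*a)/28


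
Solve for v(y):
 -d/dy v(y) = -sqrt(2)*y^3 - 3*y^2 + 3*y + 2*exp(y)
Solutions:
 v(y) = C1 + sqrt(2)*y^4/4 + y^3 - 3*y^2/2 - 2*exp(y)


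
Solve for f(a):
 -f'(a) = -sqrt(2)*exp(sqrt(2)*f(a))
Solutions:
 f(a) = sqrt(2)*(2*log(-1/(C1 + sqrt(2)*a)) - log(2))/4


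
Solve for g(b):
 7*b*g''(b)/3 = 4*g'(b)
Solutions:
 g(b) = C1 + C2*b^(19/7)


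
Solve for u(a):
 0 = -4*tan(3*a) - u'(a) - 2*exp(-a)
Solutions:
 u(a) = C1 - 2*log(tan(3*a)^2 + 1)/3 + 2*exp(-a)


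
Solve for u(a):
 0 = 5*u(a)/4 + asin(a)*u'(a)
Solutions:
 u(a) = C1*exp(-5*Integral(1/asin(a), a)/4)


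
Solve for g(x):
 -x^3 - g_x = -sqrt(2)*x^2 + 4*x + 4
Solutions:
 g(x) = C1 - x^4/4 + sqrt(2)*x^3/3 - 2*x^2 - 4*x


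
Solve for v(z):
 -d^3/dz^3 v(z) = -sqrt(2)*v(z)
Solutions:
 v(z) = C3*exp(2^(1/6)*z) + (C1*sin(2^(1/6)*sqrt(3)*z/2) + C2*cos(2^(1/6)*sqrt(3)*z/2))*exp(-2^(1/6)*z/2)


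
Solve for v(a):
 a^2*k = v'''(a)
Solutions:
 v(a) = C1 + C2*a + C3*a^2 + a^5*k/60


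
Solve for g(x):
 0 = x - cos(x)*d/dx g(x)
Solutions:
 g(x) = C1 + Integral(x/cos(x), x)


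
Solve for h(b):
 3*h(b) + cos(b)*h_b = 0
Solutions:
 h(b) = C1*(sin(b) - 1)^(3/2)/(sin(b) + 1)^(3/2)


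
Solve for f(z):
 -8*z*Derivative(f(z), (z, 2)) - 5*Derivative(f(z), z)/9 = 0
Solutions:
 f(z) = C1 + C2*z^(67/72)


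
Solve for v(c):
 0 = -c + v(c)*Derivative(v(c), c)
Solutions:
 v(c) = -sqrt(C1 + c^2)
 v(c) = sqrt(C1 + c^2)


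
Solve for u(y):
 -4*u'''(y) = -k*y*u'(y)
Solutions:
 u(y) = C1 + Integral(C2*airyai(2^(1/3)*k^(1/3)*y/2) + C3*airybi(2^(1/3)*k^(1/3)*y/2), y)


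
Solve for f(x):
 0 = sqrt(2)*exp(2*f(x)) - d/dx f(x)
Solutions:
 f(x) = log(-sqrt(-1/(C1 + sqrt(2)*x))) - log(2)/2
 f(x) = log(-1/(C1 + sqrt(2)*x))/2 - log(2)/2


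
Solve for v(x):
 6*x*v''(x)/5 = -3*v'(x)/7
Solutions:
 v(x) = C1 + C2*x^(9/14)


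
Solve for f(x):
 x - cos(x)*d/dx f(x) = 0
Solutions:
 f(x) = C1 + Integral(x/cos(x), x)


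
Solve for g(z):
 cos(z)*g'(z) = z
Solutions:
 g(z) = C1 + Integral(z/cos(z), z)


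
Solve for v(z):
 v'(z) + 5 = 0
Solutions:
 v(z) = C1 - 5*z


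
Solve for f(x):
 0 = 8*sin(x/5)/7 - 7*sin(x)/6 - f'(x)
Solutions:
 f(x) = C1 - 40*cos(x/5)/7 + 7*cos(x)/6


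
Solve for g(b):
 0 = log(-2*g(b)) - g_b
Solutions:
 -Integral(1/(log(-_y) + log(2)), (_y, g(b))) = C1 - b


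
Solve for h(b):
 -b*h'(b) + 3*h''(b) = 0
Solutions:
 h(b) = C1 + C2*erfi(sqrt(6)*b/6)


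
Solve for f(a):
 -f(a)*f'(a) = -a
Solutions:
 f(a) = -sqrt(C1 + a^2)
 f(a) = sqrt(C1 + a^2)


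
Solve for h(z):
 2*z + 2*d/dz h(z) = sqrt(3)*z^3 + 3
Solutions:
 h(z) = C1 + sqrt(3)*z^4/8 - z^2/2 + 3*z/2


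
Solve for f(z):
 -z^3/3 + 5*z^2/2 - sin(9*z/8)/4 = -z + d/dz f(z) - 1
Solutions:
 f(z) = C1 - z^4/12 + 5*z^3/6 + z^2/2 + z + 2*cos(9*z/8)/9


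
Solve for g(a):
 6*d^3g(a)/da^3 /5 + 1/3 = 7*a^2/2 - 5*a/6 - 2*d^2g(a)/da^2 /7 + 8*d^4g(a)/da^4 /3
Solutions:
 g(a) = C1 + C2*a + C3*exp(a*(63 - sqrt(12369))/280) + C4*exp(a*(63 + sqrt(12369))/280) + 49*a^4/48 - 6349*a^3/360 + 67193*a^2/200


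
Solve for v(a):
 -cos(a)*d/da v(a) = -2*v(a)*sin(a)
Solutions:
 v(a) = C1/cos(a)^2


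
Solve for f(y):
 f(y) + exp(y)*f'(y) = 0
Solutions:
 f(y) = C1*exp(exp(-y))


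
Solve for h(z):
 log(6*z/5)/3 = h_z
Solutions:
 h(z) = C1 + z*log(z)/3 - z*log(5)/3 - z/3 + z*log(6)/3


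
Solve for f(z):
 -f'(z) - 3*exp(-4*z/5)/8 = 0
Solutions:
 f(z) = C1 + 15*exp(-4*z/5)/32


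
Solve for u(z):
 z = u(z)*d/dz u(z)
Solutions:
 u(z) = -sqrt(C1 + z^2)
 u(z) = sqrt(C1 + z^2)


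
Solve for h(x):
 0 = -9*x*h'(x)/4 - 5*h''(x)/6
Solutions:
 h(x) = C1 + C2*erf(3*sqrt(15)*x/10)


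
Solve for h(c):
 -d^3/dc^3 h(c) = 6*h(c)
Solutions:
 h(c) = C3*exp(-6^(1/3)*c) + (C1*sin(2^(1/3)*3^(5/6)*c/2) + C2*cos(2^(1/3)*3^(5/6)*c/2))*exp(6^(1/3)*c/2)


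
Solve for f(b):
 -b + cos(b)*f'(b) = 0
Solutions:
 f(b) = C1 + Integral(b/cos(b), b)


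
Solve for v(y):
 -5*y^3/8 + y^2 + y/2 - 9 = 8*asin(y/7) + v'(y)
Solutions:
 v(y) = C1 - 5*y^4/32 + y^3/3 + y^2/4 - 8*y*asin(y/7) - 9*y - 8*sqrt(49 - y^2)


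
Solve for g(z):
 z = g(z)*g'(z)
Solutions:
 g(z) = -sqrt(C1 + z^2)
 g(z) = sqrt(C1 + z^2)


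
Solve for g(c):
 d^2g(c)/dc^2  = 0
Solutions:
 g(c) = C1 + C2*c


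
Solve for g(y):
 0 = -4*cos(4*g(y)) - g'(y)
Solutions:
 g(y) = -asin((C1 + exp(32*y))/(C1 - exp(32*y)))/4 + pi/4
 g(y) = asin((C1 + exp(32*y))/(C1 - exp(32*y)))/4
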